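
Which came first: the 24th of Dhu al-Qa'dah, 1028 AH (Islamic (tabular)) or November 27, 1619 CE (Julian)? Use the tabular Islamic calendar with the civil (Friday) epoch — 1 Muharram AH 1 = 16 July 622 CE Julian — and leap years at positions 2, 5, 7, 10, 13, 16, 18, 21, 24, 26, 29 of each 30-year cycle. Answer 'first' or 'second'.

first

The two dates have Julian Day Numbers 2312693 and 2312728 respectively.
Since 2312693 < 2312728, the first date comes first.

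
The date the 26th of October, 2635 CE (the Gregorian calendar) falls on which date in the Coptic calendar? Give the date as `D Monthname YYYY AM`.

10 Paopi 2352 AM

Both dates share Julian Day Number 2683772; in the Coptic calendar that is 10 Paopi 2352 AM.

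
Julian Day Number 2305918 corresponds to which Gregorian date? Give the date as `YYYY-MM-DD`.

1601-04-15

Counting from JDN 2299161 = 15 Oct 1582 gives an offset of 6757 days.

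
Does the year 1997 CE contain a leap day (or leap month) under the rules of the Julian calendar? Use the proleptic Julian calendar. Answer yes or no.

1997 mod 4 = 1, so it is a common year in the Julian calendar.

no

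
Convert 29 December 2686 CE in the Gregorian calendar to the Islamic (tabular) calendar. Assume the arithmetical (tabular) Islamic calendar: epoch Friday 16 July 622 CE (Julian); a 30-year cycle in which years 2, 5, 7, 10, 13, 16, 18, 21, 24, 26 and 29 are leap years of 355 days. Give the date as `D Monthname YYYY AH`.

21 Shawwal 2128 AH

Both dates share Julian Day Number 2702464; in the tabular Islamic calendar that is 21 Shawwal 2128 AH.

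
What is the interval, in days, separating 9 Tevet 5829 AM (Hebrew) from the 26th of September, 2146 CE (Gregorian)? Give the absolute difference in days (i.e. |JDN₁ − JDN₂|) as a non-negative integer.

JDN of the first date = 2476749.
JDN of the second date = 2505139.
|2505139 − 2476749| = 28390.

28390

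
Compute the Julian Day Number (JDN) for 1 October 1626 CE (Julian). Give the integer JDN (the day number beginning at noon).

2315228

Equivalently 11 October 1626 (Gregorian).
JDN 2451545 is 1 January 2000 CE (Gregorian); the target day is −136317 days from there, so JDN = 2315228.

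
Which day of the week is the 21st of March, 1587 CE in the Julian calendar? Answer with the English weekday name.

This is JDN 2300789 (31 March 1587 Gregorian).
JDN 2300789 mod 7 = 1, and JDN 0 was a Monday, so this is a Tuesday.

Tuesday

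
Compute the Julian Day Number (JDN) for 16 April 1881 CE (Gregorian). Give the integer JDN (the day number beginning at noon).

2408187

JDN 2400001 is 17 November 1858 CE (Gregorian), MJD 0; the target day is +8186 days from there, so JDN = 2408187.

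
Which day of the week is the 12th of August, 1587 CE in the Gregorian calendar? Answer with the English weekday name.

JDN 2300923 mod 7 = 2, and JDN 0 was a Monday, so this is a Wednesday.

Wednesday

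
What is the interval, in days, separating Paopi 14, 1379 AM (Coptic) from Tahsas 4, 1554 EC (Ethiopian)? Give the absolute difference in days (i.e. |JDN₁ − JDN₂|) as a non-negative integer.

36840

First date → JDN 2328387; second date → JDN 2291547.
The interval is |2328387 − 2291547| = 36840 days.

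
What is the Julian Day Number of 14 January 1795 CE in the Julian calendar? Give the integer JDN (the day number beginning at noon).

2376695

In the Gregorian calendar the same day is 25 January 1795.
JDN 2451545 is 1 January 2000 CE (Gregorian); the target day is −74850 days from there, so JDN = 2376695.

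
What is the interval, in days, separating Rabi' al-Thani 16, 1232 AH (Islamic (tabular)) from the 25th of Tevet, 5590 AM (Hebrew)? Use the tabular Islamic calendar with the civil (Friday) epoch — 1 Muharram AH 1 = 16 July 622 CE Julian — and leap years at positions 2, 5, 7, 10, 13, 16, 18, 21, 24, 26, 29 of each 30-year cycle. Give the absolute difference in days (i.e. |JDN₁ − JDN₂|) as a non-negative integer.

First date → JDN 2384769; second date → JDN 2389473.
The interval is |2384769 − 2389473| = 4704 days.

4704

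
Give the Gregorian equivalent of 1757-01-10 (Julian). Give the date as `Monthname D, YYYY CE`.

At this point the Julian calendar is 11 days behind the Gregorian.
10 January 1757 Julian + 11 days → 21 January 1757 Gregorian.

January 21, 1757 CE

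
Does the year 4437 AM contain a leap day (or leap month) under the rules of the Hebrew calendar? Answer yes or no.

Hebrew year 4437 is year 10 of its 19-year Metonic cycle; leap years are at positions 3, 6, 8, 11, 14, 17, 19, so it is a common year (12 months).

no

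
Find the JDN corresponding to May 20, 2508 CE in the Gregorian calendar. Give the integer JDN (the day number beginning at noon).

JDN 2299161 is 15 October 1582 CE (Gregorian); the target day is +338067 days from there, so JDN = 2637228.

2637228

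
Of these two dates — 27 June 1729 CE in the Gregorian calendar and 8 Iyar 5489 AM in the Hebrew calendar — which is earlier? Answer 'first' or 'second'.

The two dates have Julian Day Numbers 2352742 and 2352691 respectively.
Since 2352691 < 2352742, the second date comes first.

second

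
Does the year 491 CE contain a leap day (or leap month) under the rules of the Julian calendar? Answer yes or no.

no

491 mod 4 = 3, so it is a common year in the Julian calendar.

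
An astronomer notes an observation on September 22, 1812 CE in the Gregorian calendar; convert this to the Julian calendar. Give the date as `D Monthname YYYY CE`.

The Julian–Gregorian offset here is 12 days (Julian trailing).
22 September 1812 Gregorian − 12 days → 10 September 1812 Julian.

10 September 1812 CE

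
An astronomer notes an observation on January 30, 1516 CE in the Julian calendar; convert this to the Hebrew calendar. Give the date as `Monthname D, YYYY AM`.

Shevat 26, 5276 AM

Julian Day Number of the source date = 2274806.
Converting JDN 2274806 to the Hebrew calendar gives 26 Shevat 5276 AM.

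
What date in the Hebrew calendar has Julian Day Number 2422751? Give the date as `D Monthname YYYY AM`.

22 Adar I 5681 AM

JDN 2422751 is 2 March 1921 in the Gregorian calendar.
In the Hebrew calendar that day is 22 Adar I 5681 AM.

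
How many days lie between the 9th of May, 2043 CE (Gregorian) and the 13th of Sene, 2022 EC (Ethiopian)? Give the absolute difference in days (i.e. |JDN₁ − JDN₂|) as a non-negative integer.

JDN of the first date = 2467379.
JDN of the second date = 2462673.
|2462673 − 2467379| = 4706.

4706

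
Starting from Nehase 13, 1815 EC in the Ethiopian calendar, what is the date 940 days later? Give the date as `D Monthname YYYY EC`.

Counting 940 days forward from JDN 2387126 reaches JDN 2388066, which is 7 Megabit 1818 EC.

7 Megabit 1818 EC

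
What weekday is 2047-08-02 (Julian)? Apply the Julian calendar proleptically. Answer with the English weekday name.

Thursday

In the Gregorian calendar this is 15 August 2047 (JDN 2468938).
JDN 2468938 mod 7 = 3, and JDN 0 was a Monday, so this is a Thursday.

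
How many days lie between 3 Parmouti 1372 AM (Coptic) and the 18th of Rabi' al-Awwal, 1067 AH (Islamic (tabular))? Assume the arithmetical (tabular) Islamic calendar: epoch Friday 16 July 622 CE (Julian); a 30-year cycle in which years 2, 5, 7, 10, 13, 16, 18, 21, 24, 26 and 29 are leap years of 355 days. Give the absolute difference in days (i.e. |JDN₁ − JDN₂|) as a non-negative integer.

271

First date → JDN 2326000; second date → JDN 2326271.
The interval is |2326000 − 2326271| = 271 days.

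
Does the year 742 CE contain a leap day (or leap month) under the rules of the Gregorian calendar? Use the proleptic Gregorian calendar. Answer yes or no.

no

742 is not divisible by 4, so it is a common year.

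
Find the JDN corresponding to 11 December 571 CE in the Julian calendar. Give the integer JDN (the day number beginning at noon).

1929960

Equivalently 13 December 571 (proleptic Gregorian).
JDN 2299161 is 15 October 1582 CE (Gregorian); the target day is −369201 days from there, so JDN = 1929960.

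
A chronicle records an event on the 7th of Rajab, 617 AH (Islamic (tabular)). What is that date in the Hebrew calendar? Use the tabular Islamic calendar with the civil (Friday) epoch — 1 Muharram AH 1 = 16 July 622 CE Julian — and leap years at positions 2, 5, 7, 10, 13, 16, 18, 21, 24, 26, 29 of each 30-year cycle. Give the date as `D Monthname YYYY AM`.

8 Tishrei 4981 AM

Both dates share Julian Day Number 2166913; in the Hebrew calendar that is 8 Tishrei 4981 AM.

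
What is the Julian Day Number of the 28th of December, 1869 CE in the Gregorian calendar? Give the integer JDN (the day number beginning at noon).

2404060

JDN 2400001 is 17 November 1858 CE (Gregorian), MJD 0; the target day is +4059 days from there, so JDN = 2404060.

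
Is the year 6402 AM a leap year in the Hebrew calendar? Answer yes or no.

no

Hebrew year 6402 is year 18 of its 19-year Metonic cycle; leap years are at positions 3, 6, 8, 11, 14, 17, 19, so it is a common year (12 months).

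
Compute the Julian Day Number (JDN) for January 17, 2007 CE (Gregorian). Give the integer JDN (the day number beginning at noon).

JDN 2299161 is 15 October 1582 CE (Gregorian); the target day is +154957 days from there, so JDN = 2454118.

2454118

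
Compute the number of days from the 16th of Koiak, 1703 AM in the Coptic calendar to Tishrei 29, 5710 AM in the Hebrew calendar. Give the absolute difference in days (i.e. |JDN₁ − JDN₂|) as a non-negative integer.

JDN of the first date = 2446790.
JDN of the second date = 2433212.
|2433212 − 2446790| = 13578.

13578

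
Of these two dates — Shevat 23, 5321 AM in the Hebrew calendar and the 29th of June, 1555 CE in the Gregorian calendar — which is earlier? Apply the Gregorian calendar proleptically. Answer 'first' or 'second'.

The two dates have Julian Day Numbers 2291253 and 2289191 respectively.
Since 2289191 < 2291253, the second date comes first.

second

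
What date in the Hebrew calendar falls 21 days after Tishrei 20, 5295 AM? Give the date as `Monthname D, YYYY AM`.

Cheshvan 11, 5295 AM

The starting date is JDN 2281623; 2281623 + 21 = 2281644.
JDN 2281644 corresponds to Cheshvan 11, 5295 AM.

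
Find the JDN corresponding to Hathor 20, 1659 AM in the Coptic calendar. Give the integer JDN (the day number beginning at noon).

Equivalently 29 November 1942 (Gregorian).
JDN 2400001 is 17 November 1858 CE (Gregorian), MJD 0; the target day is +30692 days from there, so JDN = 2430693.

2430693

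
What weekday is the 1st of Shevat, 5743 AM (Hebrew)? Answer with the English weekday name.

Saturday

This is JDN 2445350 (15 January 1983 Gregorian).
Since JDN mod 7 = 5 (0 = Monday), the day is Saturday.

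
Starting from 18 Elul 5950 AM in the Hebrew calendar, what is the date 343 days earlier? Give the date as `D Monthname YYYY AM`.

Counting 343 days back from JDN 2521202 reaches JDN 2520859, which is 29 Tishrei 5950 AM.

29 Tishrei 5950 AM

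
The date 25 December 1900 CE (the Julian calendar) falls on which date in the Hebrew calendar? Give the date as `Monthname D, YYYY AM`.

Tevet 16, 5661 AM

The source date corresponds to 7 January 1901 in the Gregorian calendar (JDN 2415392).
That day falls on 16 Tevet 5661 AM in the Hebrew calendar.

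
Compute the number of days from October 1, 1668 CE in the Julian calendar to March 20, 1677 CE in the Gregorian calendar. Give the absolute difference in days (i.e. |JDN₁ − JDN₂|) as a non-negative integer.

3082

JDN of the first date = 2330569.
JDN of the second date = 2333651.
|2333651 − 2330569| = 3082.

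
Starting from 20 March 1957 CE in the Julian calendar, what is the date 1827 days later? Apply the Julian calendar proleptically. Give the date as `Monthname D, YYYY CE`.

JDN of 20 March 1957 CE = 2435931.
2435931 + 1827 = 2437758.
JDN 2437758 in the Julian calendar is March 21, 1962 CE.

March 21, 1962 CE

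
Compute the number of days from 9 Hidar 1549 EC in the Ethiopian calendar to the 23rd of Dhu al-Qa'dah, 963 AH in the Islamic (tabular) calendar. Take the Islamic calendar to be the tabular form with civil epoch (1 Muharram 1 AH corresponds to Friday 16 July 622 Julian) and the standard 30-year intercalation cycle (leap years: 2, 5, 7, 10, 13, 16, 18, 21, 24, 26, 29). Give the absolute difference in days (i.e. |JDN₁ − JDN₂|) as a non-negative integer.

38

JDN of the first date = 2289696.
JDN of the second date = 2289658.
|2289658 − 2289696| = 38.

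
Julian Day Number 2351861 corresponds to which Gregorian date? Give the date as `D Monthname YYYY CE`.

JDN 2451545 is 1 Jan 2000; 2351861 is −99684 days from there.

28 January 1727 CE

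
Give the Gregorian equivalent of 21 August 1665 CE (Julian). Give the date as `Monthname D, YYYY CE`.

August 31, 1665 CE

At this point the Julian calendar is 10 days behind the Gregorian.
21 August 1665 Julian + 10 days → 31 August 1665 Gregorian.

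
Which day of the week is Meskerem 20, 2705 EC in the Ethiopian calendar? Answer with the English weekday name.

Sunday

This is JDN 2711876 (6 October 2712 Gregorian).
2711876 ≡ 6 (mod 7); counting from Monday = 0 gives Sunday.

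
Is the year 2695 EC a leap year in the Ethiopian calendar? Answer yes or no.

2695 mod 4 = 3; in the Ethiopian calendar a year is leap when year mod 4 = 3, so it is a leap year.

yes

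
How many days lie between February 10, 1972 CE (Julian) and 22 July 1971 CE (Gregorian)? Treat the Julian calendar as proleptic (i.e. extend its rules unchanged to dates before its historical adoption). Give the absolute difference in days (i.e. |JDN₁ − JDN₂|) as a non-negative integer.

First date → JDN 2441371; second date → JDN 2441155.
The interval is |2441371 − 2441155| = 216 days.

216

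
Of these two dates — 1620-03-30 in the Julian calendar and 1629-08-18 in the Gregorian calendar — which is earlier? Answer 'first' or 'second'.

first

Converting both to JDN: 2312852 vs 2316270; the smaller is the first.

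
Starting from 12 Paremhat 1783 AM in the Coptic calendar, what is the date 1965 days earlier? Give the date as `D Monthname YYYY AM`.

23 Paopi 1778 AM

JDN of 12 Paremhat 1783 AM = 2476096.
2476096 − 1965 = 2474131.
JDN 2474131 in the Coptic calendar is 23 Paopi 1778 AM.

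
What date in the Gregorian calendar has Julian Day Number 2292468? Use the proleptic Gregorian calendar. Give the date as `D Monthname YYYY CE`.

18 June 1564 CE

JDN 2451545 is 1 Jan 2000; 2292468 is −159077 days from there.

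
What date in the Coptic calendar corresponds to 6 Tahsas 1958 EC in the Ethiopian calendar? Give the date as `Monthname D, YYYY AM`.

Julian Day Number of the source date = 2439110.
Converting JDN 2439110 to the Coptic calendar gives 6 Koiak 1682 AM.

Koiak 6, 1682 AM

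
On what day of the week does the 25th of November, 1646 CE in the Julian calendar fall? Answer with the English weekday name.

Wednesday

In the Gregorian calendar this is 5 December 1646 (JDN 2322588).
Since JDN mod 7 = 2 (0 = Monday), the day is Wednesday.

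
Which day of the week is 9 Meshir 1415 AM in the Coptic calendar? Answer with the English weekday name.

Equivalently 13 February 1699 Gregorian, JDN 2341651.
Since JDN mod 7 = 4 (0 = Monday), the day is Friday.

Friday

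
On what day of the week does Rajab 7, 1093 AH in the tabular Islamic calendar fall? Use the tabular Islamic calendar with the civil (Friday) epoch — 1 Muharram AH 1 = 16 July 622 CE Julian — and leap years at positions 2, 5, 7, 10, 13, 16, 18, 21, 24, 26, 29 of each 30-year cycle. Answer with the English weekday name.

This is JDN 2335591 (12 July 1682 Gregorian).
JDN 2335591 mod 7 = 6, and JDN 0 was a Monday, so this is a Sunday.

Sunday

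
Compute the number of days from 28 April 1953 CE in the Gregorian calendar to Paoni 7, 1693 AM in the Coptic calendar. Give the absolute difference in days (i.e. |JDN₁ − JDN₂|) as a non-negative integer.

First date → JDN 2434496; second date → JDN 2443309.
The interval is |2434496 − 2443309| = 8813 days.

8813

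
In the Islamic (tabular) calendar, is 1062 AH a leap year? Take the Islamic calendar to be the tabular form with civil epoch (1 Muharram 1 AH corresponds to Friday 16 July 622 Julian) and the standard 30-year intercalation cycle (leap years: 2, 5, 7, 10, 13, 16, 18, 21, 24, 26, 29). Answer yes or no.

Year 1062 AH is year 12 of its 30-year cycle; leap positions are 2, 5, 7, 10, 13, 16, 18, 21, 24, 26, 29, so it is a common year (354 days).

no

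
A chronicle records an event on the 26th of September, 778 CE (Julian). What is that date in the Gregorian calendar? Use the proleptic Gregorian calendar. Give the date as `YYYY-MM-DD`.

0778-09-30

For dates in this range the Gregorian date is 4 days ahead of the Julian.
26 September 778 Julian + 4 days → 30 September 778 Gregorian.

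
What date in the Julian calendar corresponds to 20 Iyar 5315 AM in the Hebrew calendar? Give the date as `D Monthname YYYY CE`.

11 May 1555 CE

Both dates share Julian Day Number 2289152; in the Julian calendar that is 11 May 1555 CE.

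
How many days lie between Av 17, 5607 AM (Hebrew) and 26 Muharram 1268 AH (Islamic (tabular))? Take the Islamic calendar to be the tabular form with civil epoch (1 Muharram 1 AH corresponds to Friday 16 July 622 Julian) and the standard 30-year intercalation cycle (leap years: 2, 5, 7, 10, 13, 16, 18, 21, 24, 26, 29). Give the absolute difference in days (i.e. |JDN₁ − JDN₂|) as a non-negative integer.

First date → JDN 2395873; second date → JDN 2397448.
The interval is |2395873 − 2397448| = 1575 days.

1575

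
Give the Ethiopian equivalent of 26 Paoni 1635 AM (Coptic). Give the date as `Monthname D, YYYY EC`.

Sene 26, 1911 EC

Both dates share Julian Day Number 2422143; in the Ethiopian calendar that is 26 Sene 1911 EC.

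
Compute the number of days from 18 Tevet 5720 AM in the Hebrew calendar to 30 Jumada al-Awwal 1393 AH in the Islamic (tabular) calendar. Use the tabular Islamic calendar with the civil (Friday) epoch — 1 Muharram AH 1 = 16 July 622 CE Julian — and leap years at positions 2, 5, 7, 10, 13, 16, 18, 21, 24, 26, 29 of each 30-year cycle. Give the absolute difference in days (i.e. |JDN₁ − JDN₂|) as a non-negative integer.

4913

JDN of the first date = 2436952.
JDN of the second date = 2441865.
|2441865 − 2436952| = 4913.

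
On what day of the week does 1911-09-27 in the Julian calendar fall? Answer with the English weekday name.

Tuesday

In the Gregorian calendar this is 10 October 1911 (JDN 2419320).
2419320 ≡ 1 (mod 7); counting from Monday = 0 gives Tuesday.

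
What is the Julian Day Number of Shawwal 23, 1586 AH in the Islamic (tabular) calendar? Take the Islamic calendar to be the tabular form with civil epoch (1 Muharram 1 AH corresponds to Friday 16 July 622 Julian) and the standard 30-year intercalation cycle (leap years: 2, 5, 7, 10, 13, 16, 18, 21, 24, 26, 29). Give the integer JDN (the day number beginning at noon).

2510399

Equivalently 19 February 2161 (Gregorian).
JDN 2299161 is 15 October 1582 CE (Gregorian); the target day is +211238 days from there, so JDN = 2510399.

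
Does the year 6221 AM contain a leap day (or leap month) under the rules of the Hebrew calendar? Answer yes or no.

Hebrew year 6221 is year 8 of its 19-year Metonic cycle; leap years are at positions 3, 6, 8, 11, 14, 17, 19, so it is a leap year (13 months).

yes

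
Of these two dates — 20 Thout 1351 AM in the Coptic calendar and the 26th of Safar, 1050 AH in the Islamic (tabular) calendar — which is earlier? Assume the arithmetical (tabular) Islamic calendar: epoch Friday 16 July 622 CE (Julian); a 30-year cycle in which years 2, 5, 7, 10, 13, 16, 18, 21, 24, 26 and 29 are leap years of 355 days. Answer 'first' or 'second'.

first

The two dates have Julian Day Numbers 2318136 and 2320226 respectively.
Since 2318136 < 2320226, the first date comes first.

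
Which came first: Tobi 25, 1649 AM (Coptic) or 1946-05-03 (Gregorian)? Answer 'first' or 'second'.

First date → JDN 2427106; second date → JDN 2431944.
JDN 2427106 < JDN 2431944, so the first date is earlier.

first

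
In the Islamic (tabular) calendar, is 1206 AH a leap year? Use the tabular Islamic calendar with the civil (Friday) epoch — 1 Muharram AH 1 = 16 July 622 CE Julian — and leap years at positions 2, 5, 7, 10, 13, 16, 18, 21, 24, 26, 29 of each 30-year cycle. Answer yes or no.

Year 1206 AH is year 6 of its 30-year cycle; leap positions are 2, 5, 7, 10, 13, 16, 18, 21, 24, 26, 29, so it is a common year (354 days).

no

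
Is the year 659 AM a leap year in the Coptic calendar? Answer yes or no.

yes

659 mod 4 = 3; in the Coptic calendar a year is leap when year mod 4 = 3, so it is a leap year.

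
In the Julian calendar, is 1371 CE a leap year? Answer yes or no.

1371 mod 4 = 3, so it is a common year in the Julian calendar.

no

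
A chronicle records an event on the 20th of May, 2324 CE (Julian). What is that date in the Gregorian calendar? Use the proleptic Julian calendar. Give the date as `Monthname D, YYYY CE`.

June 5, 2324 CE

The Julian–Gregorian offset here is 16 days (Julian trailing).
20 May 2324 Julian + 16 days → 5 June 2324 Gregorian.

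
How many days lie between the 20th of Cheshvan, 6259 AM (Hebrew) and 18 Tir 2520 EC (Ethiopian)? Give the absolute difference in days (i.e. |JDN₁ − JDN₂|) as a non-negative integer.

10679

JDN of the first date = 2633744.
JDN of the second date = 2644423.
|2644423 − 2633744| = 10679.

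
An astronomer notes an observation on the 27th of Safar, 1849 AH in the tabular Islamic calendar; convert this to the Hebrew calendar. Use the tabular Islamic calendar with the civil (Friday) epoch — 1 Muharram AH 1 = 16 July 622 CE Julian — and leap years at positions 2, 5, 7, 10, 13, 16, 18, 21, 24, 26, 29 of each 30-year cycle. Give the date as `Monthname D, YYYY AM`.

The source date corresponds to 3 September 2415 in the Gregorian calendar (JDN 2603366).
That day falls on 28 Av 6175 AM in the Hebrew calendar.

Av 28, 6175 AM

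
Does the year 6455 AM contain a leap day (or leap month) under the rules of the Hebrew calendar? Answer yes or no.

yes

Hebrew year 6455 is year 14 of its 19-year Metonic cycle; leap years are at positions 3, 6, 8, 11, 14, 17, 19, so it is a leap year (13 months).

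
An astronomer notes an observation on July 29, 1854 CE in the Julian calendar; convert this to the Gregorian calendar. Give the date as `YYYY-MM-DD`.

The Julian–Gregorian offset here is 12 days (Julian trailing).
29 July 1854 Julian + 12 days → 10 August 1854 Gregorian.

1854-08-10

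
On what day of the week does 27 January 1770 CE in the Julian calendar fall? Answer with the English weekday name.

Wednesday

In the Gregorian calendar this is 7 February 1770 (JDN 2367577).
2367577 ≡ 2 (mod 7); counting from Monday = 0 gives Wednesday.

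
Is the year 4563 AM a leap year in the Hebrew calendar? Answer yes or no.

yes

Hebrew year 4563 is year 3 of its 19-year Metonic cycle; leap years are at positions 3, 6, 8, 11, 14, 17, 19, so it is a leap year (13 months).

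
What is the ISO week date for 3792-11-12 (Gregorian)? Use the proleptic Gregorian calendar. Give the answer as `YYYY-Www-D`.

3792-W46-1

The weekday is Monday (ISO weekday 1).
That Monday belongs to ISO week 46 of ISO year 3792.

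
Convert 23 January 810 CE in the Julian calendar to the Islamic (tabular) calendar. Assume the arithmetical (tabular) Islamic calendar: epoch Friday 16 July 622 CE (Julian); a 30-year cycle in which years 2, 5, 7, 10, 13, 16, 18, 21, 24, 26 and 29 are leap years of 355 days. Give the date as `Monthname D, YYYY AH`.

Rabi' al-Thani 12, 194 AH

Both dates share Julian Day Number 2016933; in the tabular Islamic calendar that is 12 Rabi' al-Thani 194 AH.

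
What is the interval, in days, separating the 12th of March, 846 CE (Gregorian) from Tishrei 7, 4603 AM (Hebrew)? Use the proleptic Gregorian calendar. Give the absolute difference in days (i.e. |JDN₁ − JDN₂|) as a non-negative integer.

First date → JDN 2030126; second date → JDN 2028856.
The interval is |2030126 − 2028856| = 1270 days.

1270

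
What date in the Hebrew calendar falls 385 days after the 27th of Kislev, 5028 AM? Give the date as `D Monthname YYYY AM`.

JDN of the 27th of Kislev, 5028 AM = 2184179.
2184179 + 385 = 2184564.
JDN 2184564 in the Hebrew calendar is 29 Tevet 5029 AM.

29 Tevet 5029 AM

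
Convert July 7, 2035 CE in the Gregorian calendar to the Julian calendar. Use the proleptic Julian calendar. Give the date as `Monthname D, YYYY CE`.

June 24, 2035 CE

For dates in this range the Gregorian date is 13 days ahead of the Julian.
7 July 2035 Gregorian − 13 days → 24 June 2035 Julian.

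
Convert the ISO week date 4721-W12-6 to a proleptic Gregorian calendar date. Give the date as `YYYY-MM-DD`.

ISO week 1 of 4721 is the week containing the first Thursday of 4721.
Week 12, day 6 (Saturday) lands on 4721-03-26.

4721-03-26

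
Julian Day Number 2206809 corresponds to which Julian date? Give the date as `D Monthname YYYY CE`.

30 November 1329 CE

The proleptic Gregorian equivalent of JDN 2206809 is 8 December 1329.
In the Julian calendar that day is 30 November 1329 CE.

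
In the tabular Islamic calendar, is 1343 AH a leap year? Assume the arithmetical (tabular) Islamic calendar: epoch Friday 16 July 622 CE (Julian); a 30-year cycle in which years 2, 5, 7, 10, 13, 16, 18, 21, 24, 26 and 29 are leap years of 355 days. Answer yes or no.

Year 1343 AH is year 23 of its 30-year cycle; leap positions are 2, 5, 7, 10, 13, 16, 18, 21, 24, 26, 29, so it is a common year (354 days).

no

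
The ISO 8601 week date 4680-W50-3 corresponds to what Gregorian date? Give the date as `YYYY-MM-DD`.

ISO week 1 of 4680 is the week containing the first Thursday of 4680.
Week 50, day 3 (Wednesday) lands on 4680-12-08.

4680-12-08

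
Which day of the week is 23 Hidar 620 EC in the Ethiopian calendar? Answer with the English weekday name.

Friday

Equivalently 23 November 627 Gregorian, JDN 1950393.
1950393 ≡ 4 (mod 7); counting from Monday = 0 gives Friday.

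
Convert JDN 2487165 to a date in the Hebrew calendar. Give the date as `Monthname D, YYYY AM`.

Av 1, 5857 AM

The Gregorian equivalent of JDN 2487165 is 10 July 2097.
In the Hebrew calendar that day is Av 1, 5857 AM.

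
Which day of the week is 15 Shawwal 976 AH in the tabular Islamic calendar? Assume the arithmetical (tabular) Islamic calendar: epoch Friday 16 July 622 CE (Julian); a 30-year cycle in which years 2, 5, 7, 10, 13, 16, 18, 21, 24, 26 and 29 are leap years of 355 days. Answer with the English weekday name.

Equivalently 12 April 1569 Gregorian, JDN 2294227.
Since JDN mod 7 = 5 (0 = Monday), the day is Saturday.

Saturday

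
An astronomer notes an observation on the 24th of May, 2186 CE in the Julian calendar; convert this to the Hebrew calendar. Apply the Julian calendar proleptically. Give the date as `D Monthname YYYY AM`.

The source date corresponds to 7 June 2186 in the Gregorian calendar (JDN 2519638).
That day falls on 20 Sivan 5946 AM in the Hebrew calendar.

20 Sivan 5946 AM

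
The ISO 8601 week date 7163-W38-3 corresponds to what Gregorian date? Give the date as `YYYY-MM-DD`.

7163-09-18

ISO week 1 of 7163 is the week containing the first Thursday of 7163.
Week 38, day 3 (Wednesday) lands on 7163-09-18.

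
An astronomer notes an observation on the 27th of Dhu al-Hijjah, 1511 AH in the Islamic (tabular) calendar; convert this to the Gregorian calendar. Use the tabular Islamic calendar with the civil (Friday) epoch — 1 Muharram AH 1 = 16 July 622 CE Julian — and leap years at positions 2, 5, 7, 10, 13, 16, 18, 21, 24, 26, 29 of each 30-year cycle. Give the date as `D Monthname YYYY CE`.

Julian Day Number of the source date = 2483885.
Converting JDN 2483885 to the Gregorian calendar gives 17 July 2088 CE.

17 July 2088 CE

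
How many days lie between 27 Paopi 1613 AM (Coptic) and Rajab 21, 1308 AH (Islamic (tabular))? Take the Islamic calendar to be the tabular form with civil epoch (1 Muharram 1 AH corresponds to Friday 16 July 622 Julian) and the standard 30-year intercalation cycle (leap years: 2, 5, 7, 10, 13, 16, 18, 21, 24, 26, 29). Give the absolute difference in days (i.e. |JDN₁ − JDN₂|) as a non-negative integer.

JDN of the first date = 2413869.
JDN of the second date = 2411794.
|2411794 − 2413869| = 2075.

2075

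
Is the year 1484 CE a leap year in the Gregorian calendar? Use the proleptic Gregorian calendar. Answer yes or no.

yes

1484 is divisible by 4 and not by 100, so it is a leap year.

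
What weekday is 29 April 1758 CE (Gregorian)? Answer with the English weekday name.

2363275 ≡ 5 (mod 7); counting from Monday = 0 gives Saturday.

Saturday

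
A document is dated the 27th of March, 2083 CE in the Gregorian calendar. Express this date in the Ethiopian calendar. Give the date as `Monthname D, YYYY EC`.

Both dates share Julian Day Number 2481946; in the Ethiopian calendar that is 18 Megabit 2075 EC.

Megabit 18, 2075 EC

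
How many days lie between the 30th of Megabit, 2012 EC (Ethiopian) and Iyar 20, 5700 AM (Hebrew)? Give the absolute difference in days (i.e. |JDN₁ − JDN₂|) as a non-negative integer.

JDN of the first date = 2458948.
JDN of the second date = 2429778.
|2429778 − 2458948| = 29170.

29170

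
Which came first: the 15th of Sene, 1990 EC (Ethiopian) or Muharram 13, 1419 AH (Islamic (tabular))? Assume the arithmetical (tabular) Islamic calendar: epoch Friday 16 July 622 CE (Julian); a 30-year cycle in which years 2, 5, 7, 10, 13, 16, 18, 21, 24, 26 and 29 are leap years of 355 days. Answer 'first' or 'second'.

Converting both to JDN: 2450987 vs 2450944; the smaller is the second.

second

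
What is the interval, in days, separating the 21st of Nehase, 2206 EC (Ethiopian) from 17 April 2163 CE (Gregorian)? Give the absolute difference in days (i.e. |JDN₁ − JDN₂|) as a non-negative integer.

18761

JDN of the first date = 2529947.
JDN of the second date = 2511186.
|2511186 − 2529947| = 18761.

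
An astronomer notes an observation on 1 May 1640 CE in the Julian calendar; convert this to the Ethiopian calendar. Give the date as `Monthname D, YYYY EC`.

Ginbot 6, 1632 EC

Julian Day Number of the source date = 2320189.
Converting JDN 2320189 to the Ethiopian calendar gives 6 Ginbot 1632 EC.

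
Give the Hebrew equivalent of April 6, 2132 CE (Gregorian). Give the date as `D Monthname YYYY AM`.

20 Nisan 5892 AM

Julian Day Number of the source date = 2499853.
Converting JDN 2499853 to the Hebrew calendar gives 20 Nisan 5892 AM.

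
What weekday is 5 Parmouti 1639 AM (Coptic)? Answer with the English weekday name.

This is JDN 2423523 (13 April 1923 Gregorian).
2423523 ≡ 4 (mod 7); counting from Monday = 0 gives Friday.

Friday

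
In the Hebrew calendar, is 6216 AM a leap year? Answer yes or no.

yes

Hebrew year 6216 is year 3 of its 19-year Metonic cycle; leap years are at positions 3, 6, 8, 11, 14, 17, 19, so it is a leap year (13 months).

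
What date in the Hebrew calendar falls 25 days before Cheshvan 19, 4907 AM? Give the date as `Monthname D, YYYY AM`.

Tishrei 24, 4907 AM

JDN of Cheshvan 19, 4907 AM = 2139934.
2139934 − 25 = 2139909.
JDN 2139909 in the Hebrew calendar is Tishrei 24, 4907 AM.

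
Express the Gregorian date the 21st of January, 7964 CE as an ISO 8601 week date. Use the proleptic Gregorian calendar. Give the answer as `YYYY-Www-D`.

7964-W04-2

The weekday is Tuesday (ISO weekday 2).
That Tuesday belongs to ISO week 4 of ISO year 7964.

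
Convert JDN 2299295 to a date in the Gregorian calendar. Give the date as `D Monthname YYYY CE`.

Counting from JDN 2299161 = 15 Oct 1582 gives an offset of 134 days.

26 February 1583 CE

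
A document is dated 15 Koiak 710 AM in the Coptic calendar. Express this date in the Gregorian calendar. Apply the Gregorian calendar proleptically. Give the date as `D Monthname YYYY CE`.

16 December 993 CE

Both dates share Julian Day Number 2084096; in the Gregorian calendar that is 16 December 993 CE.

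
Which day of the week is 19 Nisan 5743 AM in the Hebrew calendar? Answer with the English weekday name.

In the Gregorian calendar this is 2 April 1983 (JDN 2445427).
Since JDN mod 7 = 5 (0 = Monday), the day is Saturday.

Saturday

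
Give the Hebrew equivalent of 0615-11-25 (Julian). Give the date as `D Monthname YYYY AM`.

Both dates share Julian Day Number 1946015; in the Hebrew calendar that is 28 Kislev 4376 AM.

28 Kislev 4376 AM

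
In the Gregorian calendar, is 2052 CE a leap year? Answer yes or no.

yes

2052 is divisible by 4 and not by 100, so it is a leap year.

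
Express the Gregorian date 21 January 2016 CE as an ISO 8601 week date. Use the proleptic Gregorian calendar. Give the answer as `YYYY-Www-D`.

2016-W03-4

The weekday is Thursday (ISO weekday 4).
That Thursday belongs to ISO week 3 of ISO year 2016.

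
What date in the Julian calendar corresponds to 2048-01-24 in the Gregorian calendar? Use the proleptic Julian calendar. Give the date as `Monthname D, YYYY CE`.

For dates in this range the Gregorian date is 13 days ahead of the Julian.
24 January 2048 Gregorian − 13 days → 11 January 2048 Julian.

January 11, 2048 CE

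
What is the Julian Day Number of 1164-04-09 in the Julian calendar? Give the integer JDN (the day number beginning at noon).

2146308

Equivalently 16 April 1164 (proleptic Gregorian).
JDN 2400001 is 17 November 1858 CE (Gregorian), MJD 0; the target day is −253693 days from there, so JDN = 2146308.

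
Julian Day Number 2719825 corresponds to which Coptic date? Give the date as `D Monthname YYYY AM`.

29 Paoni 2450 AM

The Gregorian equivalent of JDN 2719825 is 12 July 2734.
In the Coptic calendar that day is 29 Paoni 2450 AM.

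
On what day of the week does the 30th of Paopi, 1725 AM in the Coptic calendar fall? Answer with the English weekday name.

Equivalently 9 November 2008 Gregorian, JDN 2454780.
JDN 2454780 mod 7 = 6, and JDN 0 was a Monday, so this is a Sunday.

Sunday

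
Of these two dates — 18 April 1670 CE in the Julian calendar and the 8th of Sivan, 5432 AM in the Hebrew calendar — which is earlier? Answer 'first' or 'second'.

first

First date → JDN 2331133; second date → JDN 2331900.
JDN 2331133 < JDN 2331900, so the first date is earlier.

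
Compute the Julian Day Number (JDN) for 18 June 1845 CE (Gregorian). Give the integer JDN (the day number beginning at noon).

2395101

JDN 2400001 is 17 November 1858 CE (Gregorian), MJD 0; the target day is −4900 days from there, so JDN = 2395101.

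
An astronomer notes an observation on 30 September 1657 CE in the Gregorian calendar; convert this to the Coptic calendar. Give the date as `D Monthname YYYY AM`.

23 Thout 1374 AM

Julian Day Number of the source date = 2326540.
Converting JDN 2326540 to the Coptic calendar gives 23 Thout 1374 AM.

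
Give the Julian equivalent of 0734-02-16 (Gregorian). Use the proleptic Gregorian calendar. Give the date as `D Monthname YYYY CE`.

12 February 734 CE

The Julian–Gregorian offset here is 4 days (Julian trailing).
16 February 734 Gregorian − 4 days → 12 February 734 Julian.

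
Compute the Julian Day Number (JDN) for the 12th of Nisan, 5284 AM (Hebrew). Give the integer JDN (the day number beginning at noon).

In the proleptic Gregorian calendar the same day is 26 March 1524.
JDN 2451545 is 1 January 2000 CE (Gregorian); the target day is −173771 days from there, so JDN = 2277774.

2277774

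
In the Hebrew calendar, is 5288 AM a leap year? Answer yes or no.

Hebrew year 5288 is year 6 of its 19-year Metonic cycle; leap years are at positions 3, 6, 8, 11, 14, 17, 19, so it is a leap year (13 months).

yes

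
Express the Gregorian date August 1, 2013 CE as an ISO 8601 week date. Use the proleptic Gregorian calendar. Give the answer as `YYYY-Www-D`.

2013-W31-4

The weekday is Thursday (ISO weekday 4).
That Thursday belongs to ISO week 31 of ISO year 2013.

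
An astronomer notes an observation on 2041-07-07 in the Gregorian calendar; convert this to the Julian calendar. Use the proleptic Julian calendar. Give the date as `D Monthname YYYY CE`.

At this point the Julian calendar is 13 days behind the Gregorian.
7 July 2041 Gregorian − 13 days → 24 June 2041 Julian.

24 June 2041 CE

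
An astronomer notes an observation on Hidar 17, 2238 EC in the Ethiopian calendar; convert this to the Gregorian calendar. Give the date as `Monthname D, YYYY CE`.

Both dates share Julian Day Number 2541361; in the Gregorian calendar that is 28 November 2245 CE.

November 28, 2245 CE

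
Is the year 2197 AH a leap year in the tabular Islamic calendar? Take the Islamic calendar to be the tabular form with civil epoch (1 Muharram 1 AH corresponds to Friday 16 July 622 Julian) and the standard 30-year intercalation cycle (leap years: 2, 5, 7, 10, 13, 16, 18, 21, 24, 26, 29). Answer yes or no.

yes

Year 2197 AH is year 7 of its 30-year cycle; leap positions are 2, 5, 7, 10, 13, 16, 18, 21, 24, 26, 29, so it is a leap year (355 days).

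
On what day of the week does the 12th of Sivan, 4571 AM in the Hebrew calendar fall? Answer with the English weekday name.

Saturday

In the proleptic Gregorian calendar this is 11 June 811 (JDN 2017433).
Since JDN mod 7 = 5 (0 = Monday), the day is Saturday.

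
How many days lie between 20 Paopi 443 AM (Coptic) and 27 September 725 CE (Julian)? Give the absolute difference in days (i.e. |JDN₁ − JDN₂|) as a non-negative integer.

First date → JDN 1986519; second date → JDN 1986134.
The interval is |1986519 − 1986134| = 385 days.

385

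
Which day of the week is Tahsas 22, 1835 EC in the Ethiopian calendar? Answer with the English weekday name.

Friday

Equivalently 30 December 1842 Gregorian, JDN 2394200.
JDN 2394200 mod 7 = 4, and JDN 0 was a Monday, so this is a Friday.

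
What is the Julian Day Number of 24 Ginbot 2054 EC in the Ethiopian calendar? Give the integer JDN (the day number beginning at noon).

2474342

In the Gregorian calendar the same day is 1 June 2062.
JDN 2400001 is 17 November 1858 CE (Gregorian), MJD 0; the target day is +74341 days from there, so JDN = 2474342.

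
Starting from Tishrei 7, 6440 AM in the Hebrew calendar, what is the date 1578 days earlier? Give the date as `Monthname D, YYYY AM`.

Sivan 22, 6435 AM

JDN of Tishrei 7, 6440 AM = 2699820.
2699820 − 1578 = 2698242.
JDN 2698242 in the Hebrew calendar is Sivan 22, 6435 AM.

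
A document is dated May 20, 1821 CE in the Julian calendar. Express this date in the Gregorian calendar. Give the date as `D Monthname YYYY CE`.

For dates in this range the Gregorian date is 12 days ahead of the Julian.
20 May 1821 Julian + 12 days → 1 June 1821 Gregorian.

1 June 1821 CE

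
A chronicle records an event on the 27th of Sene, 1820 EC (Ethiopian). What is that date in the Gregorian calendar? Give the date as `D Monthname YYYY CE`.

3 July 1828 CE

Julian Day Number of the source date = 2388907.
Converting JDN 2388907 to the Gregorian calendar gives 3 July 1828 CE.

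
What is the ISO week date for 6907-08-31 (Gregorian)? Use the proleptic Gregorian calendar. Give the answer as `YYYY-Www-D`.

6907-W35-3

The weekday is Wednesday (ISO weekday 3).
That Wednesday belongs to ISO week 35 of ISO year 6907.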